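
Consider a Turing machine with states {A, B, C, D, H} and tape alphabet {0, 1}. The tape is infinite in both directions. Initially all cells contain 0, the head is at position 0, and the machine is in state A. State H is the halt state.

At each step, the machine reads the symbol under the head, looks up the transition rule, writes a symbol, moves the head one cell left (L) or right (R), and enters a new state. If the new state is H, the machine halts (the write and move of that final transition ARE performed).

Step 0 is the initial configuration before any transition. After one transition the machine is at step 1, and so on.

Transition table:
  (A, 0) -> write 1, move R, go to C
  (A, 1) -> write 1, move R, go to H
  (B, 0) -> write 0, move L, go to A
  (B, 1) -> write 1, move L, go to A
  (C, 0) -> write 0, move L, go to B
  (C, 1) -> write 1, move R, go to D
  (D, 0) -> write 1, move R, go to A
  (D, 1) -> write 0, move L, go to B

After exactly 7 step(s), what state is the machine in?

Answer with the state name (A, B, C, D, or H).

Step 1: in state A at pos 0, read 0 -> (A,0)->write 1,move R,goto C. Now: state=C, head=1, tape[-1..2]=0100 (head:   ^)
Step 2: in state C at pos 1, read 0 -> (C,0)->write 0,move L,goto B. Now: state=B, head=0, tape[-1..2]=0100 (head:  ^)
Step 3: in state B at pos 0, read 1 -> (B,1)->write 1,move L,goto A. Now: state=A, head=-1, tape[-2..2]=00100 (head:  ^)
Step 4: in state A at pos -1, read 0 -> (A,0)->write 1,move R,goto C. Now: state=C, head=0, tape[-2..2]=01100 (head:   ^)
Step 5: in state C at pos 0, read 1 -> (C,1)->write 1,move R,goto D. Now: state=D, head=1, tape[-2..2]=01100 (head:    ^)
Step 6: in state D at pos 1, read 0 -> (D,0)->write 1,move R,goto A. Now: state=A, head=2, tape[-2..3]=011100 (head:     ^)
Step 7: in state A at pos 2, read 0 -> (A,0)->write 1,move R,goto C. Now: state=C, head=3, tape[-2..4]=0111100 (head:      ^)

Answer: C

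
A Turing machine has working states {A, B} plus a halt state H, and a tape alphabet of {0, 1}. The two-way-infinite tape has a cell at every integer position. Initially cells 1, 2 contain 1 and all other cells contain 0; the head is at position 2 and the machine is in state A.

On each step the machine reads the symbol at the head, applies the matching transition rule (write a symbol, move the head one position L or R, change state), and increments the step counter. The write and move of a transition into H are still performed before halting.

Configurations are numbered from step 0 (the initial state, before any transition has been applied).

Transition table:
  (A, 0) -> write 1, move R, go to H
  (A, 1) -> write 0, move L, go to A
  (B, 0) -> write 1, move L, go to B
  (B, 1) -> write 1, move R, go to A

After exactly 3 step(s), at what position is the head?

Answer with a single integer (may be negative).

Answer: 1

Derivation:
Step 1: in state A at pos 2, read 1 -> (A,1)->write 0,move L,goto A. Now: state=A, head=1, tape[0..3]=0100 (head:  ^)
Step 2: in state A at pos 1, read 1 -> (A,1)->write 0,move L,goto A. Now: state=A, head=0, tape[-1..3]=00000 (head:  ^)
Step 3: in state A at pos 0, read 0 -> (A,0)->write 1,move R,goto H. Now: state=H, head=1, tape[-1..3]=01000 (head:   ^)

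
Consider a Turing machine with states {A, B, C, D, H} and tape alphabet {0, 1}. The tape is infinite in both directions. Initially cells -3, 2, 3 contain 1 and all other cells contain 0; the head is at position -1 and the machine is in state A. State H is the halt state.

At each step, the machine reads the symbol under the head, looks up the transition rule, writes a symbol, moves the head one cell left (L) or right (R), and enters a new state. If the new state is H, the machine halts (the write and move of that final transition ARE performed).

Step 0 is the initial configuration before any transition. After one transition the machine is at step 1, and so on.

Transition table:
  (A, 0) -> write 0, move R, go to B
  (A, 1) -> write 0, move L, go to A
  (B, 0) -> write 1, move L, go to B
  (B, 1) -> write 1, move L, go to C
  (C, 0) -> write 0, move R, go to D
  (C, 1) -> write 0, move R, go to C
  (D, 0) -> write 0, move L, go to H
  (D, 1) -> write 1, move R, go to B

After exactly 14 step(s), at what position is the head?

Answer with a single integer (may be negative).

Answer: 3

Derivation:
Step 1: in state A at pos -1, read 0 -> (A,0)->write 0,move R,goto B. Now: state=B, head=0, tape[-4..4]=010000110 (head:     ^)
Step 2: in state B at pos 0, read 0 -> (B,0)->write 1,move L,goto B. Now: state=B, head=-1, tape[-4..4]=010010110 (head:    ^)
Step 3: in state B at pos -1, read 0 -> (B,0)->write 1,move L,goto B. Now: state=B, head=-2, tape[-4..4]=010110110 (head:   ^)
Step 4: in state B at pos -2, read 0 -> (B,0)->write 1,move L,goto B. Now: state=B, head=-3, tape[-4..4]=011110110 (head:  ^)
Step 5: in state B at pos -3, read 1 -> (B,1)->write 1,move L,goto C. Now: state=C, head=-4, tape[-5..4]=0011110110 (head:  ^)
Step 6: in state C at pos -4, read 0 -> (C,0)->write 0,move R,goto D. Now: state=D, head=-3, tape[-5..4]=0011110110 (head:   ^)
Step 7: in state D at pos -3, read 1 -> (D,1)->write 1,move R,goto B. Now: state=B, head=-2, tape[-5..4]=0011110110 (head:    ^)
Step 8: in state B at pos -2, read 1 -> (B,1)->write 1,move L,goto C. Now: state=C, head=-3, tape[-5..4]=0011110110 (head:   ^)
Step 9: in state C at pos -3, read 1 -> (C,1)->write 0,move R,goto C. Now: state=C, head=-2, tape[-5..4]=0001110110 (head:    ^)
Step 10: in state C at pos -2, read 1 -> (C,1)->write 0,move R,goto C. Now: state=C, head=-1, tape[-5..4]=0000110110 (head:     ^)
Step 11: in state C at pos -1, read 1 -> (C,1)->write 0,move R,goto C. Now: state=C, head=0, tape[-5..4]=0000010110 (head:      ^)
Step 12: in state C at pos 0, read 1 -> (C,1)->write 0,move R,goto C. Now: state=C, head=1, tape[-5..4]=0000000110 (head:       ^)
Step 13: in state C at pos 1, read 0 -> (C,0)->write 0,move R,goto D. Now: state=D, head=2, tape[-5..4]=0000000110 (head:        ^)
Step 14: in state D at pos 2, read 1 -> (D,1)->write 1,move R,goto B. Now: state=B, head=3, tape[-5..4]=0000000110 (head:         ^)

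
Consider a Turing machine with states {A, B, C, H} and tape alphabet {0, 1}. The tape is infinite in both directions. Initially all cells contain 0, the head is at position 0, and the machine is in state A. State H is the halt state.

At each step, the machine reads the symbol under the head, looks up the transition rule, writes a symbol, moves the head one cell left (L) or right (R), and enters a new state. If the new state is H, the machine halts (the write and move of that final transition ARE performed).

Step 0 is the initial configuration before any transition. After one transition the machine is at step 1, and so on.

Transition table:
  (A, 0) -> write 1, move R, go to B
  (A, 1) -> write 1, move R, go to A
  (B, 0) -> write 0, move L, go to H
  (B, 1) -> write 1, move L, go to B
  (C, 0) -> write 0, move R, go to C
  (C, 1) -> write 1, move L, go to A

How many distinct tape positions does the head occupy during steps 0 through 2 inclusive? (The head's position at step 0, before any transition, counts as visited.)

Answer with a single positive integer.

Step 1: in state A at pos 0, read 0 -> (A,0)->write 1,move R,goto B. Now: state=B, head=1, tape[-1..2]=0100 (head:   ^)
Step 2: in state B at pos 1, read 0 -> (B,0)->write 0,move L,goto H. Now: state=H, head=0, tape[-1..2]=0100 (head:  ^)
Head positions at steps 0..2: starting at 0, distinct positions visited = {0, 1} -> 2 position(s)

Answer: 2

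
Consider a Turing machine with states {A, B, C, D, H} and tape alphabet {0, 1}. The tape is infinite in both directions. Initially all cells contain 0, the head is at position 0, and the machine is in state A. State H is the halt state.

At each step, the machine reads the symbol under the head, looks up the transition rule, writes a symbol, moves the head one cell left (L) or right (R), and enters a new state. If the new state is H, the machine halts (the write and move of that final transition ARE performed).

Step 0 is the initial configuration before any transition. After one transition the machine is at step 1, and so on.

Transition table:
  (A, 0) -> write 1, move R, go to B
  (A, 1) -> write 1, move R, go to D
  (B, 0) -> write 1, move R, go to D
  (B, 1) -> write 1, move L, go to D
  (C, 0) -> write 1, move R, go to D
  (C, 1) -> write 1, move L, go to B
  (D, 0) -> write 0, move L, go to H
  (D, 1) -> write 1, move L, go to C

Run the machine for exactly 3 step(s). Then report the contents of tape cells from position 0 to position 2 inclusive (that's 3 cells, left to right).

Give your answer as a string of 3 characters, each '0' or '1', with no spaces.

Step 1: in state A at pos 0, read 0 -> (A,0)->write 1,move R,goto B. Now: state=B, head=1, tape[-1..2]=0100 (head:   ^)
Step 2: in state B at pos 1, read 0 -> (B,0)->write 1,move R,goto D. Now: state=D, head=2, tape[-1..3]=01100 (head:    ^)
Step 3: in state D at pos 2, read 0 -> (D,0)->write 0,move L,goto H. Now: state=H, head=1, tape[-1..3]=01100 (head:   ^)

Answer: 110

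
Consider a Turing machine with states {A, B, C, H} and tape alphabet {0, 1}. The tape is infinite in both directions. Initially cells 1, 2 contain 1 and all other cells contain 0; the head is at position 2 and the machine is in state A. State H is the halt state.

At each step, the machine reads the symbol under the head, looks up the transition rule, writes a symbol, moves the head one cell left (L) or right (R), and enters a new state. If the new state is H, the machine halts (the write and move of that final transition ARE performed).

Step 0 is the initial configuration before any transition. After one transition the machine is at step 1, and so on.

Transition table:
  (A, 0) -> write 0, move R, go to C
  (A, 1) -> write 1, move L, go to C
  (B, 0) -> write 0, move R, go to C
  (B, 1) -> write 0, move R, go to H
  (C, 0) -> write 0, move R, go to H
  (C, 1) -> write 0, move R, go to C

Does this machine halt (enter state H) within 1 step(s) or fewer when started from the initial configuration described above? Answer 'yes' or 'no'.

Step 1: in state A at pos 2, read 1 -> (A,1)->write 1,move L,goto C. Now: state=C, head=1, tape[0..3]=0110 (head:  ^)
After 1 step(s): state = C (not H) -> not halted within 1 -> no

Answer: no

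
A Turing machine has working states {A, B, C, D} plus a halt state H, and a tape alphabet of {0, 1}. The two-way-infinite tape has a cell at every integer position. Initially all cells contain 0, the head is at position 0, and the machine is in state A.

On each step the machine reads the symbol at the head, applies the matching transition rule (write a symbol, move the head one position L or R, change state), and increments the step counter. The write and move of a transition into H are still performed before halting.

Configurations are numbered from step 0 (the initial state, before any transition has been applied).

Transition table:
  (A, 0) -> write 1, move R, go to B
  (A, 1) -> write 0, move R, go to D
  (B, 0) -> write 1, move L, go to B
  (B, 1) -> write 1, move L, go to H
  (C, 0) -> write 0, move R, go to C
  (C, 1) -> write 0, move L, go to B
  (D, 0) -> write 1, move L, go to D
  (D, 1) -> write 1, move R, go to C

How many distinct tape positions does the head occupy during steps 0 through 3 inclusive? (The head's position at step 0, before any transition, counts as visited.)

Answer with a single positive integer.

Step 1: in state A at pos 0, read 0 -> (A,0)->write 1,move R,goto B. Now: state=B, head=1, tape[-1..2]=0100 (head:   ^)
Step 2: in state B at pos 1, read 0 -> (B,0)->write 1,move L,goto B. Now: state=B, head=0, tape[-1..2]=0110 (head:  ^)
Step 3: in state B at pos 0, read 1 -> (B,1)->write 1,move L,goto H. Now: state=H, head=-1, tape[-2..2]=00110 (head:  ^)
Head positions at steps 0..3: starting at 0, distinct positions visited = {-1, 0, 1} -> 3 position(s)

Answer: 3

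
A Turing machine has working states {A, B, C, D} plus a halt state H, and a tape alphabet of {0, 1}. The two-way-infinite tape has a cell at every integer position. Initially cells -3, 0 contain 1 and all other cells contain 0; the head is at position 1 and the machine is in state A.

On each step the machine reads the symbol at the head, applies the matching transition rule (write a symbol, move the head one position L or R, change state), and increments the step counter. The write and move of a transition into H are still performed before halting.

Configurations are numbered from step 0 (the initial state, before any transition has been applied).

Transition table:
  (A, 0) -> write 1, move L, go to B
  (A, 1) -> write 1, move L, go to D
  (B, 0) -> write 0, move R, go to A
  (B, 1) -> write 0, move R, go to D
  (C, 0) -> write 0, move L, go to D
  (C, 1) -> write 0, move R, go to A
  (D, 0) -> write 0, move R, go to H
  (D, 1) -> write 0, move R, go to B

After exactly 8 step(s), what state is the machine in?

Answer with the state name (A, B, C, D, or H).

Step 1: in state A at pos 1, read 0 -> (A,0)->write 1,move L,goto B. Now: state=B, head=0, tape[-4..2]=0100110 (head:     ^)
Step 2: in state B at pos 0, read 1 -> (B,1)->write 0,move R,goto D. Now: state=D, head=1, tape[-4..2]=0100010 (head:      ^)
Step 3: in state D at pos 1, read 1 -> (D,1)->write 0,move R,goto B. Now: state=B, head=2, tape[-4..3]=01000000 (head:       ^)
Step 4: in state B at pos 2, read 0 -> (B,0)->write 0,move R,goto A. Now: state=A, head=3, tape[-4..4]=010000000 (head:        ^)
Step 5: in state A at pos 3, read 0 -> (A,0)->write 1,move L,goto B. Now: state=B, head=2, tape[-4..4]=010000010 (head:       ^)
Step 6: in state B at pos 2, read 0 -> (B,0)->write 0,move R,goto A. Now: state=A, head=3, tape[-4..4]=010000010 (head:        ^)
Step 7: in state A at pos 3, read 1 -> (A,1)->write 1,move L,goto D. Now: state=D, head=2, tape[-4..4]=010000010 (head:       ^)
Step 8: in state D at pos 2, read 0 -> (D,0)->write 0,move R,goto H. Now: state=H, head=3, tape[-4..4]=010000010 (head:        ^)

Answer: H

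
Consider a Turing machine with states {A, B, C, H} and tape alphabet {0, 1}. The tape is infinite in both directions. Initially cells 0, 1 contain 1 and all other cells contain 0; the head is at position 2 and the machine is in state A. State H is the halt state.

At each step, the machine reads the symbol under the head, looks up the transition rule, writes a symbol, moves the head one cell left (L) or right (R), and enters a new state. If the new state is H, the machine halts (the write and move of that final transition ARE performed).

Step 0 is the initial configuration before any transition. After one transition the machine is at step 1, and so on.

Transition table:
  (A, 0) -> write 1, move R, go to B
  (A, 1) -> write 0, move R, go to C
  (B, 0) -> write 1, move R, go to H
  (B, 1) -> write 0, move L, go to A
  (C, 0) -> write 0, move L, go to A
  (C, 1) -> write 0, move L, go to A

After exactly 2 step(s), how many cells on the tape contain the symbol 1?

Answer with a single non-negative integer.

Answer: 4

Derivation:
Step 1: in state A at pos 2, read 0 -> (A,0)->write 1,move R,goto B. Now: state=B, head=3, tape[-1..4]=011100 (head:     ^)
Step 2: in state B at pos 3, read 0 -> (B,0)->write 1,move R,goto H. Now: state=H, head=4, tape[-1..5]=0111100 (head:      ^)
Cells containing 1 after step 2: {0, 1, 2, 3} -> 4 cell(s)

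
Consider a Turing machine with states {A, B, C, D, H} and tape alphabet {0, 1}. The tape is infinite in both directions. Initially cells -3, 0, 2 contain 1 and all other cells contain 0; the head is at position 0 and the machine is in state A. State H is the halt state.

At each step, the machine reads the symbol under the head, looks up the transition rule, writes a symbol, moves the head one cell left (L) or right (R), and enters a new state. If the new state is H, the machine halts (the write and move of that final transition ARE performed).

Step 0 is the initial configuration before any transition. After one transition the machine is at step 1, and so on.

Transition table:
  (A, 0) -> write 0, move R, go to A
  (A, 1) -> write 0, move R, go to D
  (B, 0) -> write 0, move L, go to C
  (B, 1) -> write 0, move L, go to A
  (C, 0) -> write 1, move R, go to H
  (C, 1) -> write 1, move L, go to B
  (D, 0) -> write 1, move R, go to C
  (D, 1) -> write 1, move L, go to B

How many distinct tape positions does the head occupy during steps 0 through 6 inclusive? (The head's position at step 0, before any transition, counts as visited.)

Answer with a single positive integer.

Answer: 3

Derivation:
Step 1: in state A at pos 0, read 1 -> (A,1)->write 0,move R,goto D. Now: state=D, head=1, tape[-4..3]=01000010 (head:      ^)
Step 2: in state D at pos 1, read 0 -> (D,0)->write 1,move R,goto C. Now: state=C, head=2, tape[-4..3]=01000110 (head:       ^)
Step 3: in state C at pos 2, read 1 -> (C,1)->write 1,move L,goto B. Now: state=B, head=1, tape[-4..3]=01000110 (head:      ^)
Step 4: in state B at pos 1, read 1 -> (B,1)->write 0,move L,goto A. Now: state=A, head=0, tape[-4..3]=01000010 (head:     ^)
Step 5: in state A at pos 0, read 0 -> (A,0)->write 0,move R,goto A. Now: state=A, head=1, tape[-4..3]=01000010 (head:      ^)
Step 6: in state A at pos 1, read 0 -> (A,0)->write 0,move R,goto A. Now: state=A, head=2, tape[-4..3]=01000010 (head:       ^)
Head positions at steps 0..6: starting at 0, distinct positions visited = {0, 1, 2} -> 3 position(s)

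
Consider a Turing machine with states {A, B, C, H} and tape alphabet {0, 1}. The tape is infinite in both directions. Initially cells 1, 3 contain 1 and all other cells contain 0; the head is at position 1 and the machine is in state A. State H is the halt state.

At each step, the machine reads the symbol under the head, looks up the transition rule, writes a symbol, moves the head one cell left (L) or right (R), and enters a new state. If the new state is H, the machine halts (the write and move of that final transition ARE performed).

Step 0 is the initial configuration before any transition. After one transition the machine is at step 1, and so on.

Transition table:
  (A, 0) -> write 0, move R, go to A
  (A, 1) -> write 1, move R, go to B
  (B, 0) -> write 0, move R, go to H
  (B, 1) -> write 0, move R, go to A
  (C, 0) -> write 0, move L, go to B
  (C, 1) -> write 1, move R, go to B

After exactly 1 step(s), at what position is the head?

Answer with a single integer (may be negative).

Answer: 2

Derivation:
Step 1: in state A at pos 1, read 1 -> (A,1)->write 1,move R,goto B. Now: state=B, head=2, tape[0..4]=01010 (head:   ^)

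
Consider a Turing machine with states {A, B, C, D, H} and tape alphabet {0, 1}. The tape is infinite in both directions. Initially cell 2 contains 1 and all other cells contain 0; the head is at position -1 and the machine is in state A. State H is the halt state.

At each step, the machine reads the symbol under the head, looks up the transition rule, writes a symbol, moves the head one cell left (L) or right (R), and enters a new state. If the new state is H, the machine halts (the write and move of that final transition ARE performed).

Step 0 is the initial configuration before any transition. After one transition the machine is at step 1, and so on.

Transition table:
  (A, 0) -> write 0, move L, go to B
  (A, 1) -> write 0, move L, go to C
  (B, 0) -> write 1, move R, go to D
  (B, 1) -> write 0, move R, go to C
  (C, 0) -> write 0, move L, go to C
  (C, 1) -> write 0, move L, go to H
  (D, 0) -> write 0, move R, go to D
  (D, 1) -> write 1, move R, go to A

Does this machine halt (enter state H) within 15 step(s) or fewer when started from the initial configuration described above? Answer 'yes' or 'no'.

Answer: yes

Derivation:
Step 1: in state A at pos -1, read 0 -> (A,0)->write 0,move L,goto B. Now: state=B, head=-2, tape[-3..3]=0000010 (head:  ^)
Step 2: in state B at pos -2, read 0 -> (B,0)->write 1,move R,goto D. Now: state=D, head=-1, tape[-3..3]=0100010 (head:   ^)
Step 3: in state D at pos -1, read 0 -> (D,0)->write 0,move R,goto D. Now: state=D, head=0, tape[-3..3]=0100010 (head:    ^)
Step 4: in state D at pos 0, read 0 -> (D,0)->write 0,move R,goto D. Now: state=D, head=1, tape[-3..3]=0100010 (head:     ^)
Step 5: in state D at pos 1, read 0 -> (D,0)->write 0,move R,goto D. Now: state=D, head=2, tape[-3..3]=0100010 (head:      ^)
Step 6: in state D at pos 2, read 1 -> (D,1)->write 1,move R,goto A. Now: state=A, head=3, tape[-3..4]=01000100 (head:       ^)
Step 7: in state A at pos 3, read 0 -> (A,0)->write 0,move L,goto B. Now: state=B, head=2, tape[-3..4]=01000100 (head:      ^)
Step 8: in state B at pos 2, read 1 -> (B,1)->write 0,move R,goto C. Now: state=C, head=3, tape[-3..4]=01000000 (head:       ^)
Step 9: in state C at pos 3, read 0 -> (C,0)->write 0,move L,goto C. Now: state=C, head=2, tape[-3..4]=01000000 (head:      ^)
Step 10: in state C at pos 2, read 0 -> (C,0)->write 0,move L,goto C. Now: state=C, head=1, tape[-3..4]=01000000 (head:     ^)
Step 11: in state C at pos 1, read 0 -> (C,0)->write 0,move L,goto C. Now: state=C, head=0, tape[-3..4]=01000000 (head:    ^)
Step 12: in state C at pos 0, read 0 -> (C,0)->write 0,move L,goto C. Now: state=C, head=-1, tape[-3..4]=01000000 (head:   ^)
Step 13: in state C at pos -1, read 0 -> (C,0)->write 0,move L,goto C. Now: state=C, head=-2, tape[-3..4]=01000000 (head:  ^)
Step 14: in state C at pos -2, read 1 -> (C,1)->write 0,move L,goto H. Now: state=H, head=-3, tape[-4..4]=000000000 (head:  ^)
State H reached at step 14; 14 <= 15 -> yes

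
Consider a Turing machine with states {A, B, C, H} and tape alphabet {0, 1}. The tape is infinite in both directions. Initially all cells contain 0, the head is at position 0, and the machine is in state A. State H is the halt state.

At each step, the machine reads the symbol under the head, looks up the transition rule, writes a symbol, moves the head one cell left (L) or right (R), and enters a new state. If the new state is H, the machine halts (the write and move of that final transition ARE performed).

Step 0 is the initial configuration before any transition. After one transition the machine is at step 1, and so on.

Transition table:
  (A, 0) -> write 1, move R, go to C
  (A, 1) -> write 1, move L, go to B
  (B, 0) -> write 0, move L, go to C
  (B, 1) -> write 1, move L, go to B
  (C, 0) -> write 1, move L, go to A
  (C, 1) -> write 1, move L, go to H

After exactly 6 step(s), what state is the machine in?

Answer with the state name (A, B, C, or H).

Answer: C

Derivation:
Step 1: in state A at pos 0, read 0 -> (A,0)->write 1,move R,goto C. Now: state=C, head=1, tape[-1..2]=0100 (head:   ^)
Step 2: in state C at pos 1, read 0 -> (C,0)->write 1,move L,goto A. Now: state=A, head=0, tape[-1..2]=0110 (head:  ^)
Step 3: in state A at pos 0, read 1 -> (A,1)->write 1,move L,goto B. Now: state=B, head=-1, tape[-2..2]=00110 (head:  ^)
Step 4: in state B at pos -1, read 0 -> (B,0)->write 0,move L,goto C. Now: state=C, head=-2, tape[-3..2]=000110 (head:  ^)
Step 5: in state C at pos -2, read 0 -> (C,0)->write 1,move L,goto A. Now: state=A, head=-3, tape[-4..2]=0010110 (head:  ^)
Step 6: in state A at pos -3, read 0 -> (A,0)->write 1,move R,goto C. Now: state=C, head=-2, tape[-4..2]=0110110 (head:   ^)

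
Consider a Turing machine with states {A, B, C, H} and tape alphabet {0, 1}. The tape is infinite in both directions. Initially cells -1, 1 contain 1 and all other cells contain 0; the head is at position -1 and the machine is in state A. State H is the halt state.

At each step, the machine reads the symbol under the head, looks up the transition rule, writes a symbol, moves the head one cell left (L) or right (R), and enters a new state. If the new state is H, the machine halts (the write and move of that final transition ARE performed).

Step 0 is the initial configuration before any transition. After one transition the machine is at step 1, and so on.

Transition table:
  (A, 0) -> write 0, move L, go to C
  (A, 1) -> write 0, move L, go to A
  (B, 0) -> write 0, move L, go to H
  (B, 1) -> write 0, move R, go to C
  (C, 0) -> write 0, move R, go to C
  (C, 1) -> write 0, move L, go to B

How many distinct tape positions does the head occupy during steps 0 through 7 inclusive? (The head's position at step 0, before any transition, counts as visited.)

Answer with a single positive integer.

Step 1: in state A at pos -1, read 1 -> (A,1)->write 0,move L,goto A. Now: state=A, head=-2, tape[-3..2]=000010 (head:  ^)
Step 2: in state A at pos -2, read 0 -> (A,0)->write 0,move L,goto C. Now: state=C, head=-3, tape[-4..2]=0000010 (head:  ^)
Step 3: in state C at pos -3, read 0 -> (C,0)->write 0,move R,goto C. Now: state=C, head=-2, tape[-4..2]=0000010 (head:   ^)
Step 4: in state C at pos -2, read 0 -> (C,0)->write 0,move R,goto C. Now: state=C, head=-1, tape[-4..2]=0000010 (head:    ^)
Step 5: in state C at pos -1, read 0 -> (C,0)->write 0,move R,goto C. Now: state=C, head=0, tape[-4..2]=0000010 (head:     ^)
Step 6: in state C at pos 0, read 0 -> (C,0)->write 0,move R,goto C. Now: state=C, head=1, tape[-4..2]=0000010 (head:      ^)
Step 7: in state C at pos 1, read 1 -> (C,1)->write 0,move L,goto B. Now: state=B, head=0, tape[-4..2]=0000000 (head:     ^)
Head positions at steps 0..7: starting at -1, distinct positions visited = {-3, -2, -1, 0, 1} -> 5 position(s)

Answer: 5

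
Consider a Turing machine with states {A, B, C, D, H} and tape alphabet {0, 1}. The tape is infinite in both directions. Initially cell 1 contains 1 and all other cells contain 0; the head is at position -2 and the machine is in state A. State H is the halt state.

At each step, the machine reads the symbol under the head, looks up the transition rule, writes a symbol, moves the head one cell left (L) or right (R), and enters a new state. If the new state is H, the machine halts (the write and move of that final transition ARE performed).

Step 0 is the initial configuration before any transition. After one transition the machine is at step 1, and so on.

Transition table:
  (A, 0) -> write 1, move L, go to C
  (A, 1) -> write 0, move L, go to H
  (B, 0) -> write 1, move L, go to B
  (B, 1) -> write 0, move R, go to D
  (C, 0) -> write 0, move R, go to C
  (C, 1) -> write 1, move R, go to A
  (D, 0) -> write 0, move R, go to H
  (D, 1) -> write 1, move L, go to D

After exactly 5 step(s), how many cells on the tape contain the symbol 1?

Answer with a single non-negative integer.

Step 1: in state A at pos -2, read 0 -> (A,0)->write 1,move L,goto C. Now: state=C, head=-3, tape[-4..2]=0010010 (head:  ^)
Step 2: in state C at pos -3, read 0 -> (C,0)->write 0,move R,goto C. Now: state=C, head=-2, tape[-4..2]=0010010 (head:   ^)
Step 3: in state C at pos -2, read 1 -> (C,1)->write 1,move R,goto A. Now: state=A, head=-1, tape[-4..2]=0010010 (head:    ^)
Step 4: in state A at pos -1, read 0 -> (A,0)->write 1,move L,goto C. Now: state=C, head=-2, tape[-4..2]=0011010 (head:   ^)
Step 5: in state C at pos -2, read 1 -> (C,1)->write 1,move R,goto A. Now: state=A, head=-1, tape[-4..2]=0011010 (head:    ^)
Cells containing 1 after step 5: {-2, -1, 1} -> 3 cell(s)

Answer: 3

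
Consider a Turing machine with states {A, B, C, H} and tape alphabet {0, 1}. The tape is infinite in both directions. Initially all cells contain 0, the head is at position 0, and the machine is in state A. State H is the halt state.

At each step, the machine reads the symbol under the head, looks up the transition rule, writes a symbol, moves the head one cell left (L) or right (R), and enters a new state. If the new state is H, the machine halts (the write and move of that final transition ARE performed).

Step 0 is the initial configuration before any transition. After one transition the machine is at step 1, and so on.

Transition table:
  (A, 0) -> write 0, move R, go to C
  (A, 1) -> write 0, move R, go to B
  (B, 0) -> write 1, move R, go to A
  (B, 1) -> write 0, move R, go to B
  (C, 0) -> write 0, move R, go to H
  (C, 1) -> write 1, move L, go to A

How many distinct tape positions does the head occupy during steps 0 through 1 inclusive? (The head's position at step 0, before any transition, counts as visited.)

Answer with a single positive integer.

Step 1: in state A at pos 0, read 0 -> (A,0)->write 0,move R,goto C. Now: state=C, head=1, tape[-1..2]=0000 (head:   ^)
Head positions at steps 0..1: starting at 0, distinct positions visited = {0, 1} -> 2 position(s)

Answer: 2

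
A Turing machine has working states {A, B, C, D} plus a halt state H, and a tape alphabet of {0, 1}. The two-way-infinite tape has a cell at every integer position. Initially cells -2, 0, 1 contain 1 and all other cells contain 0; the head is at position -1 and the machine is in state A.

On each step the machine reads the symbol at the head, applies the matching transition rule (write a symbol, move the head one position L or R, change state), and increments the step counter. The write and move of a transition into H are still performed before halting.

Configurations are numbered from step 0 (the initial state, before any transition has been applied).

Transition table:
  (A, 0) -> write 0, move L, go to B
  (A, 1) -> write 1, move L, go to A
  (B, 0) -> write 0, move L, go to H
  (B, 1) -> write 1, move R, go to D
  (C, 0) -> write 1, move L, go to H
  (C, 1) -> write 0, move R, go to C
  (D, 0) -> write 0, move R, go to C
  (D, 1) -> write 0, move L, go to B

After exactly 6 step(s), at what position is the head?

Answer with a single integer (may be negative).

Answer: 1

Derivation:
Step 1: in state A at pos -1, read 0 -> (A,0)->write 0,move L,goto B. Now: state=B, head=-2, tape[-3..2]=010110 (head:  ^)
Step 2: in state B at pos -2, read 1 -> (B,1)->write 1,move R,goto D. Now: state=D, head=-1, tape[-3..2]=010110 (head:   ^)
Step 3: in state D at pos -1, read 0 -> (D,0)->write 0,move R,goto C. Now: state=C, head=0, tape[-3..2]=010110 (head:    ^)
Step 4: in state C at pos 0, read 1 -> (C,1)->write 0,move R,goto C. Now: state=C, head=1, tape[-3..2]=010010 (head:     ^)
Step 5: in state C at pos 1, read 1 -> (C,1)->write 0,move R,goto C. Now: state=C, head=2, tape[-3..3]=0100000 (head:      ^)
Step 6: in state C at pos 2, read 0 -> (C,0)->write 1,move L,goto H. Now: state=H, head=1, tape[-3..3]=0100010 (head:     ^)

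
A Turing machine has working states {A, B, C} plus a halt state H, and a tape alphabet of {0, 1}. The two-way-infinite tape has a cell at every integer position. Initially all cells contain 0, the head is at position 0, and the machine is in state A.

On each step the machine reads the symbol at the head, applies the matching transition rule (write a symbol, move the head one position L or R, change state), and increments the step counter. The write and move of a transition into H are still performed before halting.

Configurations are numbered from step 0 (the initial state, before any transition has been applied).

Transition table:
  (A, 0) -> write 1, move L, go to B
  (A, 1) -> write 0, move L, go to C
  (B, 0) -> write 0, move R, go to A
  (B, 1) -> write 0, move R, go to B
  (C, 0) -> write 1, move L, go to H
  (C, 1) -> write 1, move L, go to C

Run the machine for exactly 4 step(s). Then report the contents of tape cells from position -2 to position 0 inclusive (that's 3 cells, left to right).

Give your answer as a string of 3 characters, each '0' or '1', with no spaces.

Step 1: in state A at pos 0, read 0 -> (A,0)->write 1,move L,goto B. Now: state=B, head=-1, tape[-2..1]=0010 (head:  ^)
Step 2: in state B at pos -1, read 0 -> (B,0)->write 0,move R,goto A. Now: state=A, head=0, tape[-2..1]=0010 (head:   ^)
Step 3: in state A at pos 0, read 1 -> (A,1)->write 0,move L,goto C. Now: state=C, head=-1, tape[-2..1]=0000 (head:  ^)
Step 4: in state C at pos -1, read 0 -> (C,0)->write 1,move L,goto H. Now: state=H, head=-2, tape[-3..1]=00100 (head:  ^)

Answer: 010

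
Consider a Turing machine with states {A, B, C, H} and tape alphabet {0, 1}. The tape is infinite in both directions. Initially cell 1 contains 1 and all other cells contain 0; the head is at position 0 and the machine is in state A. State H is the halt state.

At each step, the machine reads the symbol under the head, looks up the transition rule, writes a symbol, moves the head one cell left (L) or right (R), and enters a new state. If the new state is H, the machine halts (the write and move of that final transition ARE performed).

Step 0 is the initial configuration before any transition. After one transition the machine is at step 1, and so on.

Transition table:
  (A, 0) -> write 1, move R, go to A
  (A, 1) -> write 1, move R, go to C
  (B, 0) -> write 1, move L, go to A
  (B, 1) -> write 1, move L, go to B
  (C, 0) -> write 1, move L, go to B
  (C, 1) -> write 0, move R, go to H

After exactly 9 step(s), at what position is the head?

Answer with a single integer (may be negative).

Step 1: in state A at pos 0, read 0 -> (A,0)->write 1,move R,goto A. Now: state=A, head=1, tape[-1..2]=0110 (head:   ^)
Step 2: in state A at pos 1, read 1 -> (A,1)->write 1,move R,goto C. Now: state=C, head=2, tape[-1..3]=01100 (head:    ^)
Step 3: in state C at pos 2, read 0 -> (C,0)->write 1,move L,goto B. Now: state=B, head=1, tape[-1..3]=01110 (head:   ^)
Step 4: in state B at pos 1, read 1 -> (B,1)->write 1,move L,goto B. Now: state=B, head=0, tape[-1..3]=01110 (head:  ^)
Step 5: in state B at pos 0, read 1 -> (B,1)->write 1,move L,goto B. Now: state=B, head=-1, tape[-2..3]=001110 (head:  ^)
Step 6: in state B at pos -1, read 0 -> (B,0)->write 1,move L,goto A. Now: state=A, head=-2, tape[-3..3]=0011110 (head:  ^)
Step 7: in state A at pos -2, read 0 -> (A,0)->write 1,move R,goto A. Now: state=A, head=-1, tape[-3..3]=0111110 (head:   ^)
Step 8: in state A at pos -1, read 1 -> (A,1)->write 1,move R,goto C. Now: state=C, head=0, tape[-3..3]=0111110 (head:    ^)
Step 9: in state C at pos 0, read 1 -> (C,1)->write 0,move R,goto H. Now: state=H, head=1, tape[-3..3]=0110110 (head:     ^)

Answer: 1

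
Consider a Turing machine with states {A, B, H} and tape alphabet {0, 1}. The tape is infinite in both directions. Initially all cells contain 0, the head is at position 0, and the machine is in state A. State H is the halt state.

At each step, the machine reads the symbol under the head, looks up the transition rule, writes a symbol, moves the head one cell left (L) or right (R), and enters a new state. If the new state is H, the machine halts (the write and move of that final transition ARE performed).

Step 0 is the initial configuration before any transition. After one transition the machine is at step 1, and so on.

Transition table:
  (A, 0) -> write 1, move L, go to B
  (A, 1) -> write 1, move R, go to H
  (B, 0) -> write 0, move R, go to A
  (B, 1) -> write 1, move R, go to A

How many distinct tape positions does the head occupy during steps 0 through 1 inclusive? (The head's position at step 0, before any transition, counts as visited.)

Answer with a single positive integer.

Step 1: in state A at pos 0, read 0 -> (A,0)->write 1,move L,goto B. Now: state=B, head=-1, tape[-2..1]=0010 (head:  ^)
Head positions at steps 0..1: starting at 0, distinct positions visited = {-1, 0} -> 2 position(s)

Answer: 2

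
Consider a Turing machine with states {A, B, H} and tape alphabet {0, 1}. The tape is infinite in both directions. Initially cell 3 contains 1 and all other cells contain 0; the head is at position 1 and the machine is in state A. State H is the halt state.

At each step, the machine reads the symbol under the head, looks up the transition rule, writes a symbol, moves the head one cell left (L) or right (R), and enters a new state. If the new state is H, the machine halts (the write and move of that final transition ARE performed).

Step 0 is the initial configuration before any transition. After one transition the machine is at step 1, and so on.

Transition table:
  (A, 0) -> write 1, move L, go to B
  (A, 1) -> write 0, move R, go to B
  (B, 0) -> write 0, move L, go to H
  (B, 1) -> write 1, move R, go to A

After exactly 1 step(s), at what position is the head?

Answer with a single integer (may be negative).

Step 1: in state A at pos 1, read 0 -> (A,0)->write 1,move L,goto B. Now: state=B, head=0, tape[-1..4]=001010 (head:  ^)

Answer: 0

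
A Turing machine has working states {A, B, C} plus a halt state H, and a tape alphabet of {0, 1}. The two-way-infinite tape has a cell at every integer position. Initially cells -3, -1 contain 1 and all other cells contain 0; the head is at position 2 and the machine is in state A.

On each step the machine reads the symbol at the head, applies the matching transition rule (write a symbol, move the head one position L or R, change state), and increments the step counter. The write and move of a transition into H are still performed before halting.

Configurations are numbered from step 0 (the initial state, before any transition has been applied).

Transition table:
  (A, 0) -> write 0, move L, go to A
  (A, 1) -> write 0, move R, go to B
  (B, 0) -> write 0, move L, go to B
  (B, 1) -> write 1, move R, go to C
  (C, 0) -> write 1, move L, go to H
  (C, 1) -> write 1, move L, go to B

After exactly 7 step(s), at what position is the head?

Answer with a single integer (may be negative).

Answer: -3

Derivation:
Step 1: in state A at pos 2, read 0 -> (A,0)->write 0,move L,goto A. Now: state=A, head=1, tape[-4..3]=01010000 (head:      ^)
Step 2: in state A at pos 1, read 0 -> (A,0)->write 0,move L,goto A. Now: state=A, head=0, tape[-4..3]=01010000 (head:     ^)
Step 3: in state A at pos 0, read 0 -> (A,0)->write 0,move L,goto A. Now: state=A, head=-1, tape[-4..3]=01010000 (head:    ^)
Step 4: in state A at pos -1, read 1 -> (A,1)->write 0,move R,goto B. Now: state=B, head=0, tape[-4..3]=01000000 (head:     ^)
Step 5: in state B at pos 0, read 0 -> (B,0)->write 0,move L,goto B. Now: state=B, head=-1, tape[-4..3]=01000000 (head:    ^)
Step 6: in state B at pos -1, read 0 -> (B,0)->write 0,move L,goto B. Now: state=B, head=-2, tape[-4..3]=01000000 (head:   ^)
Step 7: in state B at pos -2, read 0 -> (B,0)->write 0,move L,goto B. Now: state=B, head=-3, tape[-4..3]=01000000 (head:  ^)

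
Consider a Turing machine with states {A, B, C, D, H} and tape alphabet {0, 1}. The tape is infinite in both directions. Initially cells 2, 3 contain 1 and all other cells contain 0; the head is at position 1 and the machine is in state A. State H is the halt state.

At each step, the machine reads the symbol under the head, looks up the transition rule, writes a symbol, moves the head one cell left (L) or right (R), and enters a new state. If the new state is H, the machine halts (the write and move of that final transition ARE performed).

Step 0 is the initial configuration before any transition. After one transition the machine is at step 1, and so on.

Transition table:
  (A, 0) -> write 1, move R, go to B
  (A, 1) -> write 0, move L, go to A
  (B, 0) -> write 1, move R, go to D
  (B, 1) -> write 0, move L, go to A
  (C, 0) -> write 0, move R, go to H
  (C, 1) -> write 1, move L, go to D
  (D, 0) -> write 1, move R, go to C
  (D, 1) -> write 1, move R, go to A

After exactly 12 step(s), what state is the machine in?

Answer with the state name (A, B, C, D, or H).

Step 1: in state A at pos 1, read 0 -> (A,0)->write 1,move R,goto B. Now: state=B, head=2, tape[0..4]=01110 (head:   ^)
Step 2: in state B at pos 2, read 1 -> (B,1)->write 0,move L,goto A. Now: state=A, head=1, tape[0..4]=01010 (head:  ^)
Step 3: in state A at pos 1, read 1 -> (A,1)->write 0,move L,goto A. Now: state=A, head=0, tape[-1..4]=000010 (head:  ^)
Step 4: in state A at pos 0, read 0 -> (A,0)->write 1,move R,goto B. Now: state=B, head=1, tape[-1..4]=010010 (head:   ^)
Step 5: in state B at pos 1, read 0 -> (B,0)->write 1,move R,goto D. Now: state=D, head=2, tape[-1..4]=011010 (head:    ^)
Step 6: in state D at pos 2, read 0 -> (D,0)->write 1,move R,goto C. Now: state=C, head=3, tape[-1..4]=011110 (head:     ^)
Step 7: in state C at pos 3, read 1 -> (C,1)->write 1,move L,goto D. Now: state=D, head=2, tape[-1..4]=011110 (head:    ^)
Step 8: in state D at pos 2, read 1 -> (D,1)->write 1,move R,goto A. Now: state=A, head=3, tape[-1..4]=011110 (head:     ^)
Step 9: in state A at pos 3, read 1 -> (A,1)->write 0,move L,goto A. Now: state=A, head=2, tape[-1..4]=011100 (head:    ^)
Step 10: in state A at pos 2, read 1 -> (A,1)->write 0,move L,goto A. Now: state=A, head=1, tape[-1..4]=011000 (head:   ^)
Step 11: in state A at pos 1, read 1 -> (A,1)->write 0,move L,goto A. Now: state=A, head=0, tape[-1..4]=010000 (head:  ^)
Step 12: in state A at pos 0, read 1 -> (A,1)->write 0,move L,goto A. Now: state=A, head=-1, tape[-2..4]=0000000 (head:  ^)

Answer: A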